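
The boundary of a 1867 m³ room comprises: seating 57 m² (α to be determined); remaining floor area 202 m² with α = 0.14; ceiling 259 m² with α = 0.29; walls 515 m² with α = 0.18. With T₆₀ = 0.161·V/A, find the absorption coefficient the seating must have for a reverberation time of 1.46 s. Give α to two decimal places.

Required total absorption A = 0.161·1867/1.46 = 205.88 m².
Absorption from the other surfaces = 202·0.14 + 259·0.29 + 515·0.18 = 196.09 m², so the seating must supply 9.79 m² over 57 m².
α = 9.79/57 = 0.172.

0.17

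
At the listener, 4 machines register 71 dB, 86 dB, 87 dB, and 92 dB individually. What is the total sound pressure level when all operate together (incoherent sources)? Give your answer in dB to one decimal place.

94.0 dB

Incoherent sources combine by intensity addition: L_total = 10·log₁₀(Σ 10^(L_i/10)).
Σ 10^(L/10) = 10^(71/10) + 10^(86/10) + 10^(87/10) + 10^(92/10) = 2.497e+09.
L_total = 10·log₁₀(2.497e+09) = 93.97 dB.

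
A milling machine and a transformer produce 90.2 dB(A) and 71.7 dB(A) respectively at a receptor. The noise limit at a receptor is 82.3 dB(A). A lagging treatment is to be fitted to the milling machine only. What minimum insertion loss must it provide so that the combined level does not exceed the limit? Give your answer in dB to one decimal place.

Fixed contribution from the other source: Σ 10^(L/10) = 10^(71.7/10) = 1.479e+07 (71.70 dB(A)).
To meet 82.3 dB(A) overall, the treated milling machine may contribute at most 10^(82.3/10) − 1.479e+07 = 1.550e+08, i.e. 81.90 dB(A).
So the milling machine must be reduced from 90.2 to 81.90 dB(A): IL = 8.30 dB.

8.3 dB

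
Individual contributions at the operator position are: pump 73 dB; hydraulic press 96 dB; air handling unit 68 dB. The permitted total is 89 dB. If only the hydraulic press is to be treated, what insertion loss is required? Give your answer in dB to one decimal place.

Everything except the hydraulic press sums to 10^(73/10) + 10^(68/10) = 2.626e+07 in linear terms, 74.19 dB.
To meet 89 dB overall, the treated hydraulic press may contribute at most 10^(89/10) − 2.626e+07 = 7.681e+08, i.e. 88.85 dB.
So the hydraulic press must be reduced from 96 to 88.85 dB: IL = 7.15 dB.

7.1 dB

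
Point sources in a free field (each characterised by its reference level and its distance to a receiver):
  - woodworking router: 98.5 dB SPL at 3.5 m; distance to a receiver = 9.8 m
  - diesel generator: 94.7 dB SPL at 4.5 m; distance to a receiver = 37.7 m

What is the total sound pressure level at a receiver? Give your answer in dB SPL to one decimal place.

89.8 dB SPL

Apply inverse-square spreading to bring every level to the receiver, then sum 10^(L/10).
woodworking router: 98.5 − 20·log₁₀(9.8/3.5) = 98.5 − 8.94 = 89.56 dB SPL.
diesel generator: 94.7 − 20·log₁₀(37.7/4.5) = 94.7 − 18.46 = 76.24 dB SPL.
Σ 10^(L/10) = 9.450e+08 → L_total = 10·log₁₀(9.450e+08) = 89.75 dB SPL.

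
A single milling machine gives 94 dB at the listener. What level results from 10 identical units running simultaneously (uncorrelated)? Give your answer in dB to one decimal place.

104.0 dB

N identical incoherent sources raise the level by 10·log₁₀ N.
L_total = 94 + 10·log₁₀(10) = 94 + 10.000 = 104.00 dB.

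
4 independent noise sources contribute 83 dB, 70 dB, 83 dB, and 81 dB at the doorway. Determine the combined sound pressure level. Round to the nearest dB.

87 dB

For uncorrelated sources the intensities add, so convert each level to linear form, sum, and take 10·log₁₀ of the total.
Σ 10^(L/10) = 10^(83/10) + 10^(70/10) + 10^(83/10) + 10^(81/10) = 5.349e+08.
L_total = 10·log₁₀(5.349e+08) = 87.28 dB.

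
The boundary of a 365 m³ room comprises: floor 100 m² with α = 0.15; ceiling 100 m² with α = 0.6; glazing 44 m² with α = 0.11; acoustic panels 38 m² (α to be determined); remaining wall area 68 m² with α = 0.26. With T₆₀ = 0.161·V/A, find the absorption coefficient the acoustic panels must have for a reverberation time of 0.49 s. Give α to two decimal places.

A = 0.161·V/T₆₀ = 0.161·365/0.49 = 119.93 m² sabins.
Absorption from the other surfaces = 100·0.15 + 100·0.6 + 44·0.11 + 68·0.26 = 97.52 m², so the acoustic panels must supply 22.41 m² over 38 m².
α = 22.41/38 = 0.590.

0.59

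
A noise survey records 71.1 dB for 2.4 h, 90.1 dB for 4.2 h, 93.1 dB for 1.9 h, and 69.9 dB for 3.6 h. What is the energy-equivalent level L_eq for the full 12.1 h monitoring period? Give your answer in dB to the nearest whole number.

The energy average is taken in the linear domain: L_eq = 10·log₁₀[(Σ tᵢ·10^(Lᵢ/10))/T], T = 12.1 h.
Σ tᵢ·10^(Lᵢ/10) = 2.4·10^(71.1/10) + 4.2·10^(90.1/10) + 1.9·10^(93.1/10) + 3.6·10^(69.9/10) = 8.243e+09.
L_eq = 10·log₁₀(8.243e+09/12.1) = 88.33 dB.

88 dB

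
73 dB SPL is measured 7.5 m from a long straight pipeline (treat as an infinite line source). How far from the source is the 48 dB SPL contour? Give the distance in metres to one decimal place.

2371.7 m

The 25.0 dB drop corresponds to a distance ratio of 10^(25.0/10) for a line source.
r₂ = 7.5·10^((73−48)/10) = 7.5·10^(25.0/10) = 2371.71 m.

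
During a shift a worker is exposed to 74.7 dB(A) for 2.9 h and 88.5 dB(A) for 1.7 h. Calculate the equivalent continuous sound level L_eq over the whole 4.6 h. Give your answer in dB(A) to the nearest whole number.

84 dB(A)

L_eq = 10·log₁₀[(1/T)·Σ tᵢ·10^(Lᵢ/10)] with T = 4.6 h.
Σ tᵢ·10^(Lᵢ/10) = 2.9·10^(74.7/10) + 1.7·10^(88.5/10) = 1.289e+09.
L_eq = 10·log₁₀(1.289e+09/4.6) = 84.48 dB(A).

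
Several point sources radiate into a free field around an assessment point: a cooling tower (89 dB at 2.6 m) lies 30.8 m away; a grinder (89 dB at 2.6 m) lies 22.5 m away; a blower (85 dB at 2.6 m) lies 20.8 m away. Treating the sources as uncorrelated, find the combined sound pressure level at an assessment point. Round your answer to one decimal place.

73.3 dB

Apply inverse-square spreading to bring every level to the receiver, then sum 10^(L/10).
cooling tower: 89 − 20·log₁₀(30.8/2.6) = 89 − 21.47 = 67.53 dB.
grinder: 89 − 20·log₁₀(22.5/2.6) = 89 − 18.74 = 70.26 dB.
blower: 85 − 20·log₁₀(20.8/2.6) = 85 − 18.06 = 66.94 dB.
Σ 10^(L/10) = 2.121e+07 → L_total = 10·log₁₀(2.121e+07) = 73.27 dB.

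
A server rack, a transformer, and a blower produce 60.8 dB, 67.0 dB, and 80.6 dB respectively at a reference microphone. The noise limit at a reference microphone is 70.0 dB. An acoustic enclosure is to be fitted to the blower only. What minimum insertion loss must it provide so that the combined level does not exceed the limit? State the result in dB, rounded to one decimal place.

Everything except the blower sums to 10^(60.8/10) + 10^(67.0/10) = 6.214e+06 in linear terms, 67.93 dB.
The limit corresponds to 10^(70.0/10) = 1.000e+07; subtracting the fixed part leaves 3.786e+06 for the blower, i.e. 65.78 dB.
Required insertion loss = 80.6 − 65.78 = 14.82 dB.

14.8 dB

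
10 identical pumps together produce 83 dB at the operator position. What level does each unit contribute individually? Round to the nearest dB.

73 dB

For N identical incoherent sources L_total = L₁ + 10·log₁₀ N, so L₁ = 83 − 10·log₁₀(10) = 83 − 10.000.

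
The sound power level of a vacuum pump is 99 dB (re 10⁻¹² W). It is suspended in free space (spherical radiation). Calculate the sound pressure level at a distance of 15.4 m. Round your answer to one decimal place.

L_p = L_w − 10·log₁₀(4π·r²) with r = 15.4 m.
4π·r² = 2980 m², 10·log₁₀ of that is 34.743 dB.
L_p = 99 − 34.743 = 64.26 dB.

64.3 dB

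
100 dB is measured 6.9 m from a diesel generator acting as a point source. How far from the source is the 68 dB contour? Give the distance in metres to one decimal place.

Point-source spreading drops the level by 20·log₁₀(r₂/r₁); inverting, r₂/r₁ = 10^(ΔL/20).
r₂ = 6.9·10^((100−68)/20) = 6.9·10^(32.0/20) = 274.69 m.

274.7 m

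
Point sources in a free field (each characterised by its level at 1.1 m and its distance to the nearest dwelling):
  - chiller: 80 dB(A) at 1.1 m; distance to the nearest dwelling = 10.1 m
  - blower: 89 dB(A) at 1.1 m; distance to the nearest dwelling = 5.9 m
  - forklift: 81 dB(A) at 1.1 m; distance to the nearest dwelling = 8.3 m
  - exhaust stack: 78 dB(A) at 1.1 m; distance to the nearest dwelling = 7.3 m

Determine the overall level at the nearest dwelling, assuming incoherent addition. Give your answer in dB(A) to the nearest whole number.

75 dB(A)

Propagate each source to the receiver with L = L_ref − 20·log₁₀(r/r_ref), then add intensities.
chiller: 80 − 20·log₁₀(10.1/1.1) = 80 − 19.26 = 60.74 dB(A).
blower: 89 − 20·log₁₀(5.9/1.1) = 89 − 14.59 = 74.41 dB(A).
forklift: 81 − 20·log₁₀(8.3/1.1) = 81 − 17.55 = 63.45 dB(A).
exhaust stack: 78 − 20·log₁₀(7.3/1.1) = 78 − 16.44 = 61.56 dB(A).
Σ 10^(L/10) = 3.244e+07 → L_total = 10·log₁₀(3.244e+07) = 75.11 dB(A).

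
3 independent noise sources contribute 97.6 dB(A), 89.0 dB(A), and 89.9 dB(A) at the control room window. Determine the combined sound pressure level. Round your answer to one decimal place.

98.8 dB(A)

For uncorrelated sources the intensities add, so convert each level to linear form, sum, and take 10·log₁₀ of the total.
Σ 10^(L/10) = 10^(97.6/10) + 10^(89.0/10) + 10^(89.9/10) = 7.526e+09.
L_total = 10·log₁₀(7.526e+09) = 98.77 dB(A).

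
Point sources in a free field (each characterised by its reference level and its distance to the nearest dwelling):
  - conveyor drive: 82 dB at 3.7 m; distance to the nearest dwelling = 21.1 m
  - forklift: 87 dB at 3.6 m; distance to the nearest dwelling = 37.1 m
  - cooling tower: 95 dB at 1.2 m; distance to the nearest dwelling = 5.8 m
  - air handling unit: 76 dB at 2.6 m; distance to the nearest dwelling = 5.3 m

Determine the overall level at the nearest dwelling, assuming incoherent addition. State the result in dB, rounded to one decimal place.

Propagate each source to the receiver with L = L_ref − 20·log₁₀(r/r_ref), then add intensities.
conveyor drive: 82 − 20·log₁₀(21.1/3.7) = 82 − 15.12 = 66.88 dB.
forklift: 87 − 20·log₁₀(37.1/3.6) = 87 − 20.26 = 66.74 dB.
cooling tower: 95 − 20·log₁₀(5.8/1.2) = 95 − 13.68 = 81.32 dB.
air handling unit: 76 − 20·log₁₀(5.3/2.6) = 76 − 6.19 = 69.81 dB.
Σ 10^(L/10) = 1.545e+08 → L_total = 10·log₁₀(1.545e+08) = 81.89 dB.

81.9 dB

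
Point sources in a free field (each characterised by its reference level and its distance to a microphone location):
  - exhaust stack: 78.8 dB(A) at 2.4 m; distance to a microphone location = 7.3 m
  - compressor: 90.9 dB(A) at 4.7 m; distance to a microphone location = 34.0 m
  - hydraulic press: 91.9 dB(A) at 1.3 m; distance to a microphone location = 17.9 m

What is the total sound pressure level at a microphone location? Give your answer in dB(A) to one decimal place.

First find each source's level at the receiver (point-source: −20·log₁₀(r/r_ref)), then combine on an intensity basis.
exhaust stack: 78.8 − 20·log₁₀(7.3/2.4) = 78.8 − 9.66 = 69.14 dB(A).
compressor: 90.9 − 20·log₁₀(34.0/4.7) = 90.9 − 17.19 = 73.71 dB(A).
hydraulic press: 91.9 − 20·log₁₀(17.9/1.3) = 91.9 − 22.78 = 69.12 dB(A).
Σ 10^(L/10) = 3.988e+07 → L_total = 10·log₁₀(3.988e+07) = 76.01 dB(A).

76.0 dB(A)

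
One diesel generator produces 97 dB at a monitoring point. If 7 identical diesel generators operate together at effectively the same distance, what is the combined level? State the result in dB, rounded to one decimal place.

N identical incoherent sources raise the level by 10·log₁₀ N.
L_total = 97 + 10·log₁₀(7) = 97 + 8.451 = 105.45 dB.

105.5 dB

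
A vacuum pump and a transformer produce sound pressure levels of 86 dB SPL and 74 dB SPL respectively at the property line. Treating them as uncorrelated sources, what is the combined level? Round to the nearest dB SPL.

86 dB SPL

Incoherent sources combine by intensity addition: L_total = 10·log₁₀(Σ 10^(L_i/10)).
Σ 10^(L/10) = 10^(86/10) + 10^(74/10) = 4.232e+08.
L_total = 10·log₁₀(4.232e+08) = 86.27 dB SPL.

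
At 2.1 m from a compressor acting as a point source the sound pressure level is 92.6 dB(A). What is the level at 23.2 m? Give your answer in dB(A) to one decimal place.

Point-source attenuation: ΔL = 20·log₁₀(r₂/r₁) = 20·log₁₀(23.2/2.1) = 20.865 dB.
L₂ = 92.6 − 20·log₁₀(23.2/2.1) = 92.6 − 20.865 = 71.73 dB(A).

71.7 dB(A)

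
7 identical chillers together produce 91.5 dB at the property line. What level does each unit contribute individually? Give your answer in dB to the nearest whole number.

For N identical incoherent sources L_total = L₁ + 10·log₁₀ N, so L₁ = 91.5 − 10·log₁₀(7) = 91.5 − 8.451.

83 dB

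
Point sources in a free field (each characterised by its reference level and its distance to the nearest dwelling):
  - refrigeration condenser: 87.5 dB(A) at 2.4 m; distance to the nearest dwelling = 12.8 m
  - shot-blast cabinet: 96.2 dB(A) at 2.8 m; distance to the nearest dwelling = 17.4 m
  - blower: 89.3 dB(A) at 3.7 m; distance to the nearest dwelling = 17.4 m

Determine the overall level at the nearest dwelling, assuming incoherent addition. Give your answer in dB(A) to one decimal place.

82.2 dB(A)

Propagate each source to the receiver with L = L_ref − 20·log₁₀(r/r_ref), then add intensities.
refrigeration condenser: 87.5 − 20·log₁₀(12.8/2.4) = 87.5 − 14.54 = 72.96 dB(A).
shot-blast cabinet: 96.2 − 20·log₁₀(17.4/2.8) = 96.2 − 15.87 = 80.33 dB(A).
blower: 89.3 − 20·log₁₀(17.4/3.7) = 89.3 − 13.45 = 75.85 dB(A).
Σ 10^(L/10) = 1.662e+08 → L_total = 10·log₁₀(1.662e+08) = 82.21 dB(A).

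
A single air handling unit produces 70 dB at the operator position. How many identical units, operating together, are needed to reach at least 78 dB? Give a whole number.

Need L₁ + 10·log₁₀ N ≥ 78, i.e. log₁₀ N ≥ 0.80.
N ≥ 10^(8.0/10) = 6.310, so N = 7.

7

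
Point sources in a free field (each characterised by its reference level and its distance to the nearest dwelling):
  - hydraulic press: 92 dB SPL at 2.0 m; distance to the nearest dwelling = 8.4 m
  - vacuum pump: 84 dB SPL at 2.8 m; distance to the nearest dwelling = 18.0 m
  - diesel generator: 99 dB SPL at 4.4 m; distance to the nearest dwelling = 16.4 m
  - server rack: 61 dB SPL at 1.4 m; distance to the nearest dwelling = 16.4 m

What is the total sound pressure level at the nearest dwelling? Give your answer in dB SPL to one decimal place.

Apply inverse-square spreading to bring every level to the receiver, then sum 10^(L/10).
hydraulic press: 92 − 20·log₁₀(8.4/2.0) = 92 − 12.46 = 79.54 dB SPL.
vacuum pump: 84 − 20·log₁₀(18.0/2.8) = 84 − 16.16 = 67.84 dB SPL.
diesel generator: 99 − 20·log₁₀(16.4/4.4) = 99 − 11.43 = 87.57 dB SPL.
server rack: 61 − 20·log₁₀(16.4/1.4) = 61 − 21.37 = 39.63 dB SPL.
Σ 10^(L/10) = 6.677e+08 → L_total = 10·log₁₀(6.677e+08) = 88.25 dB SPL.

88.2 dB SPL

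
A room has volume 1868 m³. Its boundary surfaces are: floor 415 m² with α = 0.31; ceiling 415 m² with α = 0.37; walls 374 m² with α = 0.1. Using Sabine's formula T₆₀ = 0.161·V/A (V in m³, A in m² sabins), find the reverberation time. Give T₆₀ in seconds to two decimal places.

Total absorption A = 415·0.31 + 415·0.37 + 374·0.1 = 319.60 m² sabins.
T₆₀ = 0.161·V/A = 0.161·1868/319.60 = 0.941 s.

0.94 s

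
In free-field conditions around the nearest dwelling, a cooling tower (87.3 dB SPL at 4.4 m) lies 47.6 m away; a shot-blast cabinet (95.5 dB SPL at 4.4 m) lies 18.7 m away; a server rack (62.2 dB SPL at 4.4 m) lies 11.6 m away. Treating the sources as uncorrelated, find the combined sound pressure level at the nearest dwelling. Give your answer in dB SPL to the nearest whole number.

First find each source's level at the receiver (point-source: −20·log₁₀(r/r_ref)), then combine on an intensity basis.
cooling tower: 87.3 − 20·log₁₀(47.6/4.4) = 87.3 − 20.68 = 66.62 dB SPL.
shot-blast cabinet: 95.5 − 20·log₁₀(18.7/4.4) = 95.5 − 12.57 = 82.93 dB SPL.
server rack: 62.2 − 20·log₁₀(11.6/4.4) = 62.2 − 8.42 = 53.78 dB SPL.
Σ 10^(L/10) = 2.013e+08 → L_total = 10·log₁₀(2.013e+08) = 83.04 dB SPL.

83 dB SPL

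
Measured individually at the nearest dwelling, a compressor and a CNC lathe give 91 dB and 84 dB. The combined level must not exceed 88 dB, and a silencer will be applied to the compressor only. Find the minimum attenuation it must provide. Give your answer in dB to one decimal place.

5.2 dB

The untreated sources together contribute 10^(84/10) = 2.512e+08, i.e. 84.00 dB.
The limit corresponds to 10^(88/10) = 6.310e+08; subtracting the fixed part leaves 3.798e+08 for the compressor, i.e. 85.80 dB.
Required insertion loss = 91 − 85.80 = 5.20 dB.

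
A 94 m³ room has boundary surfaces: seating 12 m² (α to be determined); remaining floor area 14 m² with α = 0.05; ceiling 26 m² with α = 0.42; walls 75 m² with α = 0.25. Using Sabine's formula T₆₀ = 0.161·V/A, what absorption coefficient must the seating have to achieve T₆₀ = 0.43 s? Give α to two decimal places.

Required total absorption A = 0.161·94/0.43 = 35.20 m².
Absorption from the other surfaces = 14·0.05 + 26·0.42 + 75·0.25 = 30.37 m², so the seating must supply 4.83 m² over 12 m².
α = 4.83/12 = 0.402.

0.40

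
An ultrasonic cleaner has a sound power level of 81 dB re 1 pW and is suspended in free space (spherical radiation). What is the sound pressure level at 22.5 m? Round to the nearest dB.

Free-field spherical radiation: L_p = L_w − 10·log₁₀(4π·r²), r = 22.5 m.
4π·r² = 6362 m², 10·log₁₀ of that is 38.036 dB.
L_p = 81 − 38.036 = 42.96 dB.

43 dB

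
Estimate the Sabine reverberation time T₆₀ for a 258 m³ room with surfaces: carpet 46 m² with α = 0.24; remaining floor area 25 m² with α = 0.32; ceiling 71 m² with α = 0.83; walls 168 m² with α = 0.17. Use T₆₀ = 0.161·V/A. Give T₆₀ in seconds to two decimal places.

0.39 s

Total absorption A = 46·0.24 + 25·0.32 + 71·0.83 + 168·0.17 = 106.53 m² sabins.
T₆₀ = 0.161·V/A = 0.161·258/106.53 = 0.390 s.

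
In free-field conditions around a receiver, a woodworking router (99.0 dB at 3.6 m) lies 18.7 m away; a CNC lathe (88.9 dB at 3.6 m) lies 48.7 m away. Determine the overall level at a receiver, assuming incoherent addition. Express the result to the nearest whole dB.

Apply inverse-square spreading to bring every level to the receiver, then sum 10^(L/10).
woodworking router: 99.0 − 20·log₁₀(18.7/3.6) = 99.0 − 14.31 = 84.69 dB.
CNC lathe: 88.9 − 20·log₁₀(48.7/3.6) = 88.9 − 22.62 = 66.28 dB.
Σ 10^(L/10) = 2.986e+08 → L_total = 10·log₁₀(2.986e+08) = 84.75 dB.

85 dB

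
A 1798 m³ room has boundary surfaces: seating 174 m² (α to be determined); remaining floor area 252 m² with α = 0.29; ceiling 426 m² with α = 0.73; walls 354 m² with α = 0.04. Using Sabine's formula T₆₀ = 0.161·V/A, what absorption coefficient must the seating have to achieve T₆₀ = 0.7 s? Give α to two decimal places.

0.09

From T₆₀ = 0.161·V/A, the target T₆₀ = 0.7 s needs A = 0.161·1798/0.7 = 413.54 m².
Absorption from the other surfaces = 252·0.29 + 426·0.73 + 354·0.04 = 398.22 m², so the seating must supply 15.32 m² over 174 m².
α = 15.32/174 = 0.088.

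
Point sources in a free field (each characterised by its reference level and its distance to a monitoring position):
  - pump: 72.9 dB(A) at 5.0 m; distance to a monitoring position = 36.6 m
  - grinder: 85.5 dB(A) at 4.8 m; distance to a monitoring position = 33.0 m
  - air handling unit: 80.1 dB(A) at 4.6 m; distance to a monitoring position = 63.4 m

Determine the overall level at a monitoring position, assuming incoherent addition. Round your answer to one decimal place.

Apply inverse-square spreading to bring every level to the receiver, then sum 10^(L/10).
pump: 72.9 − 20·log₁₀(36.6/5.0) = 72.9 − 17.29 = 55.61 dB(A).
grinder: 85.5 − 20·log₁₀(33.0/4.8) = 85.5 − 16.75 = 68.75 dB(A).
air handling unit: 80.1 − 20·log₁₀(63.4/4.6) = 80.1 − 22.79 = 57.31 dB(A).
Σ 10^(L/10) = 8.409e+06 → L_total = 10·log₁₀(8.409e+06) = 69.25 dB(A).

69.2 dB(A)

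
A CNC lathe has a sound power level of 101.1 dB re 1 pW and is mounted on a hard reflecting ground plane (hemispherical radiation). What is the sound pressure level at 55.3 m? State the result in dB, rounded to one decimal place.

The power spreads over a hemisphere of area 2π·r², so L_p = L_w − 10·log₁₀(2π·r²).
2π·r² = 1.921e+04 m², 10·log₁₀ of that is 42.836 dB.
L_p = 101.1 − 42.836 = 58.26 dB.

58.3 dB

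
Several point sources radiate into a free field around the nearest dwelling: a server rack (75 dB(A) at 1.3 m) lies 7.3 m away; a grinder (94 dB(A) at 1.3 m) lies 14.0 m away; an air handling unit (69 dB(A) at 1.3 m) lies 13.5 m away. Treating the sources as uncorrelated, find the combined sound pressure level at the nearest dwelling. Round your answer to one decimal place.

Propagate each source to the receiver with L = L_ref − 20·log₁₀(r/r_ref), then add intensities.
server rack: 75 − 20·log₁₀(7.3/1.3) = 75 − 14.99 = 60.01 dB(A).
grinder: 94 − 20·log₁₀(14.0/1.3) = 94 − 20.64 = 73.36 dB(A).
air handling unit: 69 − 20·log₁₀(13.5/1.3) = 69 − 20.33 = 48.67 dB(A).
Σ 10^(L/10) = 2.274e+07 → L_total = 10·log₁₀(2.274e+07) = 73.57 dB(A).

73.6 dB(A)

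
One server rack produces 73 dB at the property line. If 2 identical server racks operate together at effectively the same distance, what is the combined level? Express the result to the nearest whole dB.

76 dB

With 2 equal, uncorrelated contributions the intensity is 2× that of one unit, giving a rise of 10·log₁₀ 2.
L_total = 73 + 10·log₁₀(2) = 73 + 3.010 = 76.01 dB.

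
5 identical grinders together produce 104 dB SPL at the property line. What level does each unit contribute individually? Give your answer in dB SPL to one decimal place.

97.0 dB SPL

5 equal contributions raise the level by 10·log₁₀ 5 = 6.990 dB, so each unit alone gives 104 − 6.990.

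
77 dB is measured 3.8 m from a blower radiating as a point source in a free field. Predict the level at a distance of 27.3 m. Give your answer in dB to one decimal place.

59.9 dB

Spherical spreading from a point source gives a 20·log₁₀(r₂/r₁) drop.
L₂ = 77 − 20·log₁₀(27.3/3.8) = 77 − 17.128 = 59.87 dB.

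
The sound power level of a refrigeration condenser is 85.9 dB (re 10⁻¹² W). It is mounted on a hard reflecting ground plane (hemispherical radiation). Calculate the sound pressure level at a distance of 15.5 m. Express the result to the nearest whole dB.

Free-field hemispherical radiation: L_p = L_w − 10·log₁₀(2π·r²), r = 15.5 m.
2π·r² = 1510 m², 10·log₁₀ of that is 31.788 dB.
L_p = 85.9 − 31.788 = 54.11 dB.

54 dB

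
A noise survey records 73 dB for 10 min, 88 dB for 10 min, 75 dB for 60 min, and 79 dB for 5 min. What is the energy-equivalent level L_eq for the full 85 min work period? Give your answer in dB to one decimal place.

L_eq = 10·log₁₀[(1/T)·Σ tᵢ·10^(Lᵢ/10)] with T = 85 min.
Σ tᵢ·10^(Lᵢ/10) = 10·10^(73/10) + 10·10^(88/10) + 60·10^(75/10) + 5·10^(79/10) = 8.804e+09.
L_eq = 10·log₁₀(8.804e+09/85) = 80.15 dB.

80.2 dB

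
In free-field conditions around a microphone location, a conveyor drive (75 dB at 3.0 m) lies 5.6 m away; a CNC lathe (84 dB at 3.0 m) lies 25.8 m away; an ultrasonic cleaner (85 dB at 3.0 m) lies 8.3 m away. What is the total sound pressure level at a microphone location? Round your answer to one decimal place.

77.3 dB

First find each source's level at the receiver (point-source: −20·log₁₀(r/r_ref)), then combine on an intensity basis.
conveyor drive: 75 − 20·log₁₀(5.6/3.0) = 75 − 5.42 = 69.58 dB.
CNC lathe: 84 − 20·log₁₀(25.8/3.0) = 84 − 18.69 = 65.31 dB.
ultrasonic cleaner: 85 − 20·log₁₀(8.3/3.0) = 85 − 8.84 = 76.16 dB.
Σ 10^(L/10) = 5.378e+07 → L_total = 10·log₁₀(5.378e+07) = 77.31 dB.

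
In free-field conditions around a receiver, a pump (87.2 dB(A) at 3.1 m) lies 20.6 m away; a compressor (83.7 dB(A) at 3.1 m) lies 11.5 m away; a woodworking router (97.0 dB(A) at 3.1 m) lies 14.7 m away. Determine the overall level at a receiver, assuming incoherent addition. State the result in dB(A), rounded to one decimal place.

84.0 dB(A)

First find each source's level at the receiver (point-source: −20·log₁₀(r/r_ref)), then combine on an intensity basis.
pump: 87.2 − 20·log₁₀(20.6/3.1) = 87.2 − 16.45 = 70.75 dB(A).
compressor: 83.7 − 20·log₁₀(11.5/3.1) = 83.7 − 11.39 = 72.31 dB(A).
woodworking router: 97.0 − 20·log₁₀(14.7/3.1) = 97.0 − 13.52 = 83.48 dB(A).
Σ 10^(L/10) = 2.518e+08 → L_total = 10·log₁₀(2.518e+08) = 84.01 dB(A).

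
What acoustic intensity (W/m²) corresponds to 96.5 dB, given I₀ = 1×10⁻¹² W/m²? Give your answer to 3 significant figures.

0.00447 W/m²

L = 10·log₁₀(I/I₀) ⇒ I = I₀·10^(L/10) = 10⁻¹² × 10^9.65.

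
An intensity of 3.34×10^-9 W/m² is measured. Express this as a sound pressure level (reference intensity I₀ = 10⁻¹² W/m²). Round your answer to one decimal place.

35.2 dB

I/I₀ = 3.34×10^-9/10⁻¹² = 3.34×10^3, and L = 10·log₁₀(I/I₀).
L = 10·(0.5237 + 3) = 35.24 dB.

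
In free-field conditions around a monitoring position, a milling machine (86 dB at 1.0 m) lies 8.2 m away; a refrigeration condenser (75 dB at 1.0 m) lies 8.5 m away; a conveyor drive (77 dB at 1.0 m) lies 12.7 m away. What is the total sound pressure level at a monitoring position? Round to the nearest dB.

Apply inverse-square spreading to bring every level to the receiver, then sum 10^(L/10).
milling machine: 86 − 20·log₁₀(8.2/1.0) = 86 − 18.28 = 67.72 dB.
refrigeration condenser: 75 − 20·log₁₀(8.5/1.0) = 75 − 18.59 = 56.41 dB.
conveyor drive: 77 − 20·log₁₀(12.7/1.0) = 77 − 22.08 = 54.92 dB.
Σ 10^(L/10) = 6.669e+06 → L_total = 10·log₁₀(6.669e+06) = 68.24 dB.

68 dB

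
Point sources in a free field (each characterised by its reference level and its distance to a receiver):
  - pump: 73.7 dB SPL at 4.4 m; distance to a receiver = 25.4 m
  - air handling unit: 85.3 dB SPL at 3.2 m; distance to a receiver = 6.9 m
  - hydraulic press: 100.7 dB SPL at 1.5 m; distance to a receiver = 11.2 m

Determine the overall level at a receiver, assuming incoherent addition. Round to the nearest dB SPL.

Propagate each source to the receiver with L = L_ref − 20·log₁₀(r/r_ref), then add intensities.
pump: 73.7 − 20·log₁₀(25.4/4.4) = 73.7 − 15.23 = 58.47 dB SPL.
air handling unit: 85.3 − 20·log₁₀(6.9/3.2) = 85.3 − 6.67 = 78.63 dB SPL.
hydraulic press: 100.7 − 20·log₁₀(11.2/1.5) = 100.7 − 17.46 = 83.24 dB SPL.
Σ 10^(L/10) = 2.843e+08 → L_total = 10·log₁₀(2.843e+08) = 84.54 dB SPL.

85 dB SPL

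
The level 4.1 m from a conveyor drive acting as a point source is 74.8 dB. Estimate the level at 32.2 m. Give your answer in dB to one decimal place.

Spherical spreading from a point source gives a 20·log₁₀(r₂/r₁) drop.
L₂ = 74.8 − 20·log₁₀(32.2/4.1) = 74.8 − 17.901 = 56.90 dB.

56.9 dB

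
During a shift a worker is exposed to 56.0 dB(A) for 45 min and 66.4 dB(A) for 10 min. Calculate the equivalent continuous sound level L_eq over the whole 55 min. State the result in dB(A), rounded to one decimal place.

60.5 dB(A)

L_eq = 10·log₁₀[(1/T)·Σ tᵢ·10^(Lᵢ/10)] with T = 55 min.
Σ tᵢ·10^(Lᵢ/10) = 45·10^(56.0/10) + 10·10^(66.4/10) = 6.157e+07.
L_eq = 10·log₁₀(6.157e+07/55) = 60.49 dB(A).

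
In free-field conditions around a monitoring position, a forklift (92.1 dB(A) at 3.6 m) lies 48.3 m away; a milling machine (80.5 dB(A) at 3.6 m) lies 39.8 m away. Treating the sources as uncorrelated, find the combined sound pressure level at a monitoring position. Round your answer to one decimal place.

70.0 dB(A)

Propagate each source to the receiver with L = L_ref − 20·log₁₀(r/r_ref), then add intensities.
forklift: 92.1 − 20·log₁₀(48.3/3.6) = 92.1 − 22.55 = 69.55 dB(A).
milling machine: 80.5 − 20·log₁₀(39.8/3.6) = 80.5 − 20.87 = 59.63 dB(A).
Σ 10^(L/10) = 9.928e+06 → L_total = 10·log₁₀(9.928e+06) = 69.97 dB(A).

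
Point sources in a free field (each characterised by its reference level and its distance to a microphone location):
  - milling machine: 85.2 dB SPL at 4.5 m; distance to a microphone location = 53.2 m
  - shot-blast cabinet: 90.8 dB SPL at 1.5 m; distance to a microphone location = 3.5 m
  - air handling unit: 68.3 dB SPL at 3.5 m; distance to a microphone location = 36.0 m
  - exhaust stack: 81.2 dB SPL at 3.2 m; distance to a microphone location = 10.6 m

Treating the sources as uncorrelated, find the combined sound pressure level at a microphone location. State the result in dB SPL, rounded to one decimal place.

83.7 dB SPL

Apply inverse-square spreading to bring every level to the receiver, then sum 10^(L/10).
milling machine: 85.2 − 20·log₁₀(53.2/4.5) = 85.2 − 21.45 = 63.75 dB SPL.
shot-blast cabinet: 90.8 − 20·log₁₀(3.5/1.5) = 90.8 − 7.36 = 83.44 dB SPL.
air handling unit: 68.3 − 20·log₁₀(36.0/3.5) = 68.3 − 20.24 = 48.06 dB SPL.
exhaust stack: 81.2 − 20·log₁₀(10.6/3.2) = 81.2 − 10.40 = 70.80 dB SPL.
Σ 10^(L/10) = 2.353e+08 → L_total = 10·log₁₀(2.353e+08) = 83.72 dB SPL.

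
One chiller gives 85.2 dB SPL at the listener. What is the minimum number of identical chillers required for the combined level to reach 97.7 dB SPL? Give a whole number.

N identical sources give L₁ + 10·log₁₀ N, so require 10·log₁₀ N ≥ 97.7 − 85.2 = 12.5 dB.
N ≥ 10^(12.5/10) = 17.783, so N = 18.

18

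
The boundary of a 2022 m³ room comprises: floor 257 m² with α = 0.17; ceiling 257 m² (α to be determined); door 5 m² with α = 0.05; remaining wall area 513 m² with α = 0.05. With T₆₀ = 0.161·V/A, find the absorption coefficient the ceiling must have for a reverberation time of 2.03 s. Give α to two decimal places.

Required total absorption A = 0.161·2022/2.03 = 160.37 m².
Absorption from the other surfaces = 257·0.17 + 5·0.05 + 513·0.05 = 69.59 m², so the ceiling must supply 90.78 m² over 257 m².
α = 90.78/257 = 0.353.

0.35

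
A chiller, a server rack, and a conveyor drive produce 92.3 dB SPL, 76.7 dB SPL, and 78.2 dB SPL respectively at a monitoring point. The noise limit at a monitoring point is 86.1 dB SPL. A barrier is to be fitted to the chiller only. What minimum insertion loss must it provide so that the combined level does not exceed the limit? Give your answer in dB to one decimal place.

Fixed contribution from the other sources: Σ 10^(L/10) = 10^(76.7/10) + 10^(78.2/10) = 1.128e+08 (80.52 dB SPL).
To meet 86.1 dB SPL overall, the treated chiller may contribute at most 10^(86.1/10) − 1.128e+08 = 2.945e+08, i.e. 84.69 dB SPL.
Required insertion loss = 92.3 − 84.69 = 7.61 dB.

7.6 dB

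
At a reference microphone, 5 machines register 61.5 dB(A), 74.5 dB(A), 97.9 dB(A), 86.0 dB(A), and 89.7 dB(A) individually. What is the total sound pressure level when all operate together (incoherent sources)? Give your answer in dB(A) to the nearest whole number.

99 dB(A)

For uncorrelated sources the intensities add, so convert each level to linear form, sum, and take 10·log₁₀ of the total.
Σ 10^(L/10) = 10^(61.5/10) + 10^(74.5/10) + 10^(97.9/10) + 10^(86.0/10) + 10^(89.7/10) = 7.527e+09.
L_total = 10·log₁₀(7.527e+09) = 98.77 dB(A).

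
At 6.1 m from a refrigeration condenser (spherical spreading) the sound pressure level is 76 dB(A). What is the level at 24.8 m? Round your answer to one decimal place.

63.8 dB(A)

Spherical spreading from a point source gives a 20·log₁₀(r₂/r₁) drop.
L₂ = 76 − 20·log₁₀(24.8/6.1) = 76 − 12.182 = 63.82 dB(A).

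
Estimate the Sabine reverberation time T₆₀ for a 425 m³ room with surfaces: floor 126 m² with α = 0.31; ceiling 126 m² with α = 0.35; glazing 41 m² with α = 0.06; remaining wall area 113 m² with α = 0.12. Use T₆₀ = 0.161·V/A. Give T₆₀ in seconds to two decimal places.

Summing Sᵢαᵢ: 126·0.31 + 126·0.35 + 41·0.06 + 113·0.12 = 99.18 m².
T₆₀ = 0.161·V/A = 0.161·425/99.18 = 0.690 s.

0.69 s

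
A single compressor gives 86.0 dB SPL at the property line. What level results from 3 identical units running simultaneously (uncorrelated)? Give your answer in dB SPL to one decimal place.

90.8 dB SPL

N identical incoherent sources raise the level by 10·log₁₀ N.
L_total = 86.0 + 10·log₁₀(3) = 86.0 + 4.771 = 90.77 dB SPL.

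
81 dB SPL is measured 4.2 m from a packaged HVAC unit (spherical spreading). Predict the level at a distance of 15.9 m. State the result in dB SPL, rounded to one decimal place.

For a point source, L₂ = L₁ − 20·log₁₀(r₂/r₁).
L₂ = 81 − 20·log₁₀(15.9/4.2) = 81 − 11.563 = 69.44 dB SPL.

69.4 dB SPL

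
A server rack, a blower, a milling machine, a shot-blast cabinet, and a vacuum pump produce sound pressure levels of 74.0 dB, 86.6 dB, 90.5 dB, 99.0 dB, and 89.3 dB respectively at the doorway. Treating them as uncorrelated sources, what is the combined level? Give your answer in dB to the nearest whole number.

Incoherent sources combine by intensity addition: L_total = 10·log₁₀(Σ 10^(L_i/10)).
Σ 10^(L/10) = 10^(74.0/10) + 10^(86.6/10) + 10^(90.5/10) + 10^(99.0/10) + 10^(89.3/10) = 1.040e+10.
L_total = 10·log₁₀(1.040e+10) = 100.17 dB.

100 dB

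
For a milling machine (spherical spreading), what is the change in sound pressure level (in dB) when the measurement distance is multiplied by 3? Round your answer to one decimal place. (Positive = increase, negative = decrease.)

A point source loses 6 dB per doubling of distance; generally ΔL = −20·log₁₀(r₂/r₁).
ΔL = −20·log₁₀(3) = -9.54 dB.

-9.5 dB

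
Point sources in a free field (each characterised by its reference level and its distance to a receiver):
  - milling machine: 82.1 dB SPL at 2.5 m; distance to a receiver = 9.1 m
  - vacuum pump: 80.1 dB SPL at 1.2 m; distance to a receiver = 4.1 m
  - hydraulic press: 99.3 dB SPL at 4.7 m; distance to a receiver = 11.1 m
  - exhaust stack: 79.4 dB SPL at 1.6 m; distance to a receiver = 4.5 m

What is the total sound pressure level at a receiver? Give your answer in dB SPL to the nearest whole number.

92 dB SPL

Apply inverse-square spreading to bring every level to the receiver, then sum 10^(L/10).
milling machine: 82.1 − 20·log₁₀(9.1/2.5) = 82.1 − 11.22 = 70.88 dB SPL.
vacuum pump: 80.1 − 20·log₁₀(4.1/1.2) = 80.1 − 10.67 = 69.43 dB SPL.
hydraulic press: 99.3 − 20·log₁₀(11.1/4.7) = 99.3 − 7.46 = 91.84 dB SPL.
exhaust stack: 79.4 − 20·log₁₀(4.5/1.6) = 79.4 − 8.98 = 70.42 dB SPL.
Σ 10^(L/10) = 1.558e+09 → L_total = 10·log₁₀(1.558e+09) = 91.93 dB SPL.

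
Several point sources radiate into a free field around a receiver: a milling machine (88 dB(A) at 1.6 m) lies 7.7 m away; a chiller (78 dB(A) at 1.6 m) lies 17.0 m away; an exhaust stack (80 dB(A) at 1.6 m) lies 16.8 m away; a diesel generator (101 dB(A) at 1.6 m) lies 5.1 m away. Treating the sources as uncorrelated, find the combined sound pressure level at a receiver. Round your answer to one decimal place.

91.0 dB(A)

First find each source's level at the receiver (point-source: −20·log₁₀(r/r_ref)), then combine on an intensity basis.
milling machine: 88 − 20·log₁₀(7.7/1.6) = 88 − 13.65 = 74.35 dB(A).
chiller: 78 − 20·log₁₀(17.0/1.6) = 78 − 20.53 = 57.47 dB(A).
exhaust stack: 80 − 20·log₁₀(16.8/1.6) = 80 − 20.42 = 59.58 dB(A).
diesel generator: 101 − 20·log₁₀(5.1/1.6) = 101 − 10.07 = 90.93 dB(A).
Σ 10^(L/10) = 1.268e+09 → L_total = 10·log₁₀(1.268e+09) = 91.03 dB(A).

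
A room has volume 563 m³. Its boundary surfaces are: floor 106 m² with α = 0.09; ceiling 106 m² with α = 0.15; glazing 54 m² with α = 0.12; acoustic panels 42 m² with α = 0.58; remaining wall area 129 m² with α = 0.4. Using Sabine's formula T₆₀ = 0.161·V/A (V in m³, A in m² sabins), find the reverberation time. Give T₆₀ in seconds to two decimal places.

A = Σ Sᵢαᵢ = 106·0.09 + 106·0.15 + 54·0.12 + 42·0.58 + 129·0.4 = 107.88 m².
T₆₀ = 0.161 × 563 / 107.88 = 0.840 s.

0.84 s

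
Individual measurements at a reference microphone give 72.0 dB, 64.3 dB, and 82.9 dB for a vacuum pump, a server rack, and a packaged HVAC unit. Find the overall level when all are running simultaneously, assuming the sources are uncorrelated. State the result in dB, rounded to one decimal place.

83.3 dB

Incoherent sources combine by intensity addition: L_total = 10·log₁₀(Σ 10^(L_i/10)).
Σ 10^(L/10) = 10^(72.0/10) + 10^(64.3/10) + 10^(82.9/10) = 2.135e+08.
L_total = 10·log₁₀(2.135e+08) = 83.29 dB.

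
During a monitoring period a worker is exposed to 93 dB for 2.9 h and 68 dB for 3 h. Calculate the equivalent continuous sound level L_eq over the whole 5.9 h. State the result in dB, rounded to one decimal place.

Weight each interval's intensity by its duration and average over T = 5.9 h:
Σ tᵢ·10^(Lᵢ/10) = 2.9·10^(93/10) + 3·10^(68/10) = 5.805e+09.
L_eq = 10·log₁₀(5.805e+09/5.9) = 89.93 dB.

89.9 dB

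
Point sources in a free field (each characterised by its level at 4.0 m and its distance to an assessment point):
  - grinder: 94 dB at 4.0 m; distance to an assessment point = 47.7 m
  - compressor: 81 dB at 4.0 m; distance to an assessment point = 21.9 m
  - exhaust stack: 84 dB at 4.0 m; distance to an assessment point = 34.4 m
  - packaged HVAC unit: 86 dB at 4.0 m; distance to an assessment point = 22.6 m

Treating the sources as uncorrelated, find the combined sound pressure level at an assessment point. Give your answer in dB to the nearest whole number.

76 dB

First find each source's level at the receiver (point-source: −20·log₁₀(r/r_ref)), then combine on an intensity basis.
grinder: 94 − 20·log₁₀(47.7/4.0) = 94 − 21.53 = 72.47 dB.
compressor: 81 − 20·log₁₀(21.9/4.0) = 81 − 14.77 = 66.23 dB.
exhaust stack: 84 − 20·log₁₀(34.4/4.0) = 84 − 18.69 = 65.31 dB.
packaged HVAC unit: 86 − 20·log₁₀(22.6/4.0) = 86 − 15.04 = 70.96 dB.
Σ 10^(L/10) = 3.773e+07 → L_total = 10·log₁₀(3.773e+07) = 75.77 dB.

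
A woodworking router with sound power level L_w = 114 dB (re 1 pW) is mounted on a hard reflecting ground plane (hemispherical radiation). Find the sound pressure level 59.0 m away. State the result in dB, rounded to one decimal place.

70.6 dB

The power spreads over a hemisphere of area 2π·r², so L_p = L_w − 10·log₁₀(2π·r²).
2π·r² = 2.187e+04 m², 10·log₁₀ of that is 43.399 dB.
L_p = 114 − 43.399 = 70.60 dB.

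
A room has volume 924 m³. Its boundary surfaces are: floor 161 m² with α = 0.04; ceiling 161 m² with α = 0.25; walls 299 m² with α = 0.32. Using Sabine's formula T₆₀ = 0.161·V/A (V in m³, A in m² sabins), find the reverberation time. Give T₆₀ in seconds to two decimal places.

1.04 s

Total absorption A = 161·0.04 + 161·0.25 + 299·0.32 = 142.37 m² sabins.
T₆₀ = 0.161·V/A = 0.161·924/142.37 = 1.045 s.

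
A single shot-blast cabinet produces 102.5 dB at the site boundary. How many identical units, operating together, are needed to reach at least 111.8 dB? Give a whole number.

N identical sources give L₁ + 10·log₁₀ N, so require 10·log₁₀ N ≥ 111.8 − 102.5 = 9.3 dB.
N ≥ 10^(9.3/10) = 8.511, so N = 9.

9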